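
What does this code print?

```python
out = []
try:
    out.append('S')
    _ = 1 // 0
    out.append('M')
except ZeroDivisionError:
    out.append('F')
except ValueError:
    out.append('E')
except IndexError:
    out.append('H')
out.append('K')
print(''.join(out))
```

Execution trace: 'S' (try body) → 'F' (except ZeroDivisionError) → 'K' (after the try/except). Output: SFK

Answer: SFK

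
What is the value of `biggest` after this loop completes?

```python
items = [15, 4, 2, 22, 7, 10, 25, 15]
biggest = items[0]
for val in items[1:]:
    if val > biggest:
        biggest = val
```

Maximum of [15, 4, 2, 22, 7, 10, 25, 15]
`biggest` takes the values: 15 → 22 → 25

Answer: 25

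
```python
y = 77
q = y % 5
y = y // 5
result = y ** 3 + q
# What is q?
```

Trace:
`y = 77` → y = 77
`q = y % 5` → q = 2
`y = y // 5` → y = 15
`result = y ** 3 + q` → result = 3377
So q = 2

Answer: 2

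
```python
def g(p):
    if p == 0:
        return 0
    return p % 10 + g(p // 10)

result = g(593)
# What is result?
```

Sum of digits of 593: 3 + 9 + 5 = 17

Answer: 17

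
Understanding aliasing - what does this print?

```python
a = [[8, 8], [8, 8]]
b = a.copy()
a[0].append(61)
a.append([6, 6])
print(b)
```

Key concept: shallow copy with nested lists.
Step by step:
`a = [[8, 8], [8, 8]]` → a = [[8, 8], [8, 8]]
`b = a.copy()` → b = [[8, 8], [8, 8]]
`a[0].append(61)` → a = [[8, 8, 61], [8, 8]]; b = [[8, 8, 61], [8, 8]]
`a.append([6, 6])` → a = [[8, 8, 61], [8, 8], [6, 6]]
`print(b)` → prints [[8, 8, 61], [8, 8]]

Answer: [[8, 8, 61], [8, 8]]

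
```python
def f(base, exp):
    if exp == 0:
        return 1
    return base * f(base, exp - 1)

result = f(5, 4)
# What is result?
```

f(5, 4) = 5 * 5 * 5 * 5 = 625

Answer: 625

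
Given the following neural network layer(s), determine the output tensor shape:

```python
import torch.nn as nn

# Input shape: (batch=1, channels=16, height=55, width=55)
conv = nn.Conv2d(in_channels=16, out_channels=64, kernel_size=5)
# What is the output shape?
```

Input: (1, 16, 55, 55) -> Output: (1, 64, 51, 51)

Answer: (1, 64, 51, 51)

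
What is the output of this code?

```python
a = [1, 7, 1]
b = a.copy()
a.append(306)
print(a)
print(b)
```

Key concept: list.copy() creates independent copy.
Step by step:
`a = [1, 7, 1]` → a = [1, 7, 1]
`b = a.copy()` → b = [1, 7, 1]
`a.append(306)` → a = [1, 7, 1, 306]
`print(a)` → prints [1, 7, 1, 306]
`print(b)` → prints [1, 7, 1]

Answer:
[1, 7, 1, 306]
[1, 7, 1]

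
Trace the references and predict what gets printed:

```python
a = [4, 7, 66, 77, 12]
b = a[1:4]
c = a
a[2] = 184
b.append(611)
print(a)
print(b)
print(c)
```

Key concept: slice vs alias.
Step by step:
`a = [4, 7, 66, 77, 12]` → a = [4, 7, 66, 77, 12]
`b = a[1:4]` → b = [7, 66, 77]
`c = a` → c = [4, 7, 66, 77, 12] (same object as a)
`a[2] = 184` → a = [4, 7, 184, 77, 12] (same object as c); c = [4, 7, 184, 77, 12] (same object as a)
`b.append(611)` → b = [7, 66, 77, 611]
`print(a)` → prints [4, 7, 184, 77, 12]
`print(b)` → prints [7, 66, 77, 611]
`print(c)` → prints [4, 7, 184, 77, 12]

Answer:
[4, 7, 184, 77, 12]
[7, 66, 77, 611]
[4, 7, 184, 77, 12]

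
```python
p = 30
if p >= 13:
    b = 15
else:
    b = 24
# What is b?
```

Trace:
`p = 30` → p = 30
`if p >= 13: ...` → p >= 13 is True → b = 15
So b = 15

Answer: 15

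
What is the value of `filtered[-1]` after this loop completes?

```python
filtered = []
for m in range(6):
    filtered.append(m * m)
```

Last element of squares 0 to 5
`filtered` takes the values: [] → [0] → [0, 1] → [0, 1, 4] → [0, 1, 4, 9] → [0, 1, 4, 9, 16] → [0, 1, 4, 9, 16, 25]
So `filtered[-1]` = 25

Answer: 25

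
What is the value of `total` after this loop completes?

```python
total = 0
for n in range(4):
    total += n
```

Sum of 0 to 3 = 6
`total` takes the values: 0 → 1 → 3 → 6

Answer: 6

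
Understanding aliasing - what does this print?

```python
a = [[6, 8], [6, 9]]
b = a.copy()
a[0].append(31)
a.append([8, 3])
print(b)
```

Key concept: shallow copy with nested lists.
Step by step:
`a = [[6, 8], [6, 9]]` → a = [[6, 8], [6, 9]]
`b = a.copy()` → b = [[6, 8], [6, 9]]
`a[0].append(31)` → a = [[6, 8, 31], [6, 9]]; b = [[6, 8, 31], [6, 9]]
`a.append([8, 3])` → a = [[6, 8, 31], [6, 9], [8, 3]]
`print(b)` → prints [[6, 8, 31], [6, 9]]

Answer: [[6, 8, 31], [6, 9]]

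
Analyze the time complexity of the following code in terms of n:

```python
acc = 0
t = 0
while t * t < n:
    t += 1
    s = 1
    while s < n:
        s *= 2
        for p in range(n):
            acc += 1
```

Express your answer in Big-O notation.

Each loop level contributes: √n × log n × n. Multiplying the contributions gives O(n√n log n).

Answer: O(n√n log n)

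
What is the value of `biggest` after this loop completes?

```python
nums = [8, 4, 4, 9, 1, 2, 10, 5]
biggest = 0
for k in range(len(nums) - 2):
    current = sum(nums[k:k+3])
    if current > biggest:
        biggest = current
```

Max sum of 3-element window in [8, 4, 4, 9, 1, 2, 10, 5]
`biggest` takes the values: 0 → 16 → 17

Answer: 17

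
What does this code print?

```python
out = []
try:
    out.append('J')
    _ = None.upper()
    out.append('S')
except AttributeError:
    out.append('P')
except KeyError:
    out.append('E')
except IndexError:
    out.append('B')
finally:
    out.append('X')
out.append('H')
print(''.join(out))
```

Execution trace: 'J' (try body) → 'P' (except AttributeError) → 'X' (finally) → 'H' (after the try/except). Output: JPXH

Answer: JPXH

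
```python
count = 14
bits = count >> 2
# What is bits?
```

Trace:
`count = 14` → count = 14
`bits = count >> 2` → bits = 3
So bits = 3

Answer: 3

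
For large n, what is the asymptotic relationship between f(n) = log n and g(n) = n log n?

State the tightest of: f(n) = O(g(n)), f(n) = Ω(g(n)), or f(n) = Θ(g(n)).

log n vs n log n: f(n) = O(g(n)) but not Ω(g(n)) — n log n grows strictly faster than log n.

Answer: f(n) = O(g(n)) but not Ω(g(n)) — n log n grows strictly faster than log n.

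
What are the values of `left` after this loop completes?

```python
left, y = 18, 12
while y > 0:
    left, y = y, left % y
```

GCD of 18 and 12
`left` takes the values: 18 → 12 → 6

Answer: 6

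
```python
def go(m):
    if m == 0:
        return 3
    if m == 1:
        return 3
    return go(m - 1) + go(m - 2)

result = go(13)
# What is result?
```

Build up from base cases: go(0)=3, go(1)=3, go(2)=6, go(3)=9, go(4)=15, go(5)=24, go(6)=39, ..., go(13)=1131

Answer: 1131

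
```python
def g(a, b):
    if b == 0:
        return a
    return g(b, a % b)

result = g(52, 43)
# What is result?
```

g(52, 43) -> g(43, 9) -> g(9, 7) -> g(7, 2) -> g(2, 1) -> g(1, 0) -> 1

Answer: 1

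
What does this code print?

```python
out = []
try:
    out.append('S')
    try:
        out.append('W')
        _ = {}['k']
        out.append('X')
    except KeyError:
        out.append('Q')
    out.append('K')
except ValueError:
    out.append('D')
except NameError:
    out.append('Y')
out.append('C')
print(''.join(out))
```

Execution trace: 'S' (try body) → 'W' (inner try body) → 'Q' (inner except KeyError) → 'K' (try body, no exception) → 'C' (after the try/except). Output: SWQKC

Answer: SWQKC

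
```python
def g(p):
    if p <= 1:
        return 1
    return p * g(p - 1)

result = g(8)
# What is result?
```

g(8) = 8 * 7 * 6 * 5 * 4 * 3 * 2 * 1 = 40320

Answer: 40320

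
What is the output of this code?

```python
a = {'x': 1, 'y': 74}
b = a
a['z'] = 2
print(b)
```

Key concept: dict aliasing.
Step by step:
`a = {'x': 1, 'y': 74}` → a = {'x': 1, 'y': 74}
`b = a` → b = {'x': 1, 'y': 74} (same object as a)
`a['z'] = 2` → a = {'x': 1, 'y': 74, 'z': 2} (same object as b); b = {'x': 1, 'y': 74, 'z': 2} (same object as a)
`print(b)` → prints {'x': 1, 'y': 74, 'z': 2}

Answer: {'x': 1, 'y': 74, 'z': 2}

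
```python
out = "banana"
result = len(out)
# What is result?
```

Trace:
`out = "banana"` → out = 'banana'
`result = len(out)` → result = 6
So result = 6

Answer: 6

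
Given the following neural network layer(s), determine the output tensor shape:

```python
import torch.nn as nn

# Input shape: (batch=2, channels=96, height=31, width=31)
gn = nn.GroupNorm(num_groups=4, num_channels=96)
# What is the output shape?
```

Input: (2, 96, 31, 31) -> Output: (2, 96, 31, 31)

Answer: (2, 96, 31, 31)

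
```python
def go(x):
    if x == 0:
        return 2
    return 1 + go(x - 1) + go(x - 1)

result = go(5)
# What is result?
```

go(x) = 1 + 2·go(x-1), go(0)=2. Closed form: (2+1)·2^5 - 1 = 95.

Answer: 95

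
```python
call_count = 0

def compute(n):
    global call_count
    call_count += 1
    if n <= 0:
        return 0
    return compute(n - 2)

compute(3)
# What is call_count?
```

Linear recursion stepping by 2: 3 calls from n=3 down to ≤0.

Answer: 3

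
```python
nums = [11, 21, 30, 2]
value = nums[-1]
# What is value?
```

Trace:
`nums = [11, 21, 30, 2]` → nums = [11, 21, 30, 2]
`value = nums[-1]` → value = 2
So value = 2

Answer: 2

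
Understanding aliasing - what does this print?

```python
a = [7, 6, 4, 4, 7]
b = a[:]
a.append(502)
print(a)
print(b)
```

Key concept: slice [:] creates copy.
Step by step:
`a = [7, 6, 4, 4, 7]` → a = [7, 6, 4, 4, 7]
`b = a[:]` → b = [7, 6, 4, 4, 7]
`a.append(502)` → a = [7, 6, 4, 4, 7, 502]
`print(a)` → prints [7, 6, 4, 4, 7, 502]
`print(b)` → prints [7, 6, 4, 4, 7]

Answer:
[7, 6, 4, 4, 7, 502]
[7, 6, 4, 4, 7]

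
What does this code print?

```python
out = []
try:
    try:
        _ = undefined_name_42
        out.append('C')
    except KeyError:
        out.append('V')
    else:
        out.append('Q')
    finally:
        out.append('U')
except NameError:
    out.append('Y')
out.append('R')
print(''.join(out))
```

Execution trace: 'U' (finally) → 'Y' (outer except NameError) → 'R' (after the try/except). Output: UYR

Answer: UYR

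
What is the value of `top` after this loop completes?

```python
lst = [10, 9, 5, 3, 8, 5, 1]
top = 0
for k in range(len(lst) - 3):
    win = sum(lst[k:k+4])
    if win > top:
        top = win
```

Max sum of 4-element window in [10, 9, 5, 3, 8, 5, 1]
`top` takes the values: 0 → 27

Answer: 27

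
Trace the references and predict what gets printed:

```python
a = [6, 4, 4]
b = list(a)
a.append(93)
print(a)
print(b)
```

Key concept: list() constructor creates copy.
Step by step:
`a = [6, 4, 4]` → a = [6, 4, 4]
`b = list(a)` → b = [6, 4, 4]
`a.append(93)` → a = [6, 4, 4, 93]
`print(a)` → prints [6, 4, 4, 93]
`print(b)` → prints [6, 4, 4]

Answer:
[6, 4, 4, 93]
[6, 4, 4]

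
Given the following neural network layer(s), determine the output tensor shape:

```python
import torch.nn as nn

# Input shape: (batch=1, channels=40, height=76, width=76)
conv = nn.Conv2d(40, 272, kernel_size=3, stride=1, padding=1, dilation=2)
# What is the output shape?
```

Input: (1, 40, 76, 76) -> Output: (1, 272, 74, 74)

Answer: (1, 272, 74, 74)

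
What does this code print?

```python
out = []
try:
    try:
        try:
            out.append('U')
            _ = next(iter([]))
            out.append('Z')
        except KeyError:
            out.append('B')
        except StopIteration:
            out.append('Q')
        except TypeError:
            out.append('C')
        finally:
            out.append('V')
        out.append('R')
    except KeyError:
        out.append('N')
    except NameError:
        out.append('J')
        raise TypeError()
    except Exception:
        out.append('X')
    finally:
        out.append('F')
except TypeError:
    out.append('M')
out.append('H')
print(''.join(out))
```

Execution trace: 'U' (inner try body) → 'Q' (inner except StopIteration) → 'V' (inner finally) → 'R' (try body, no exception) → 'F' (finally) → 'H' (after the try/except). Output: UQVRFH

Answer: UQVRFH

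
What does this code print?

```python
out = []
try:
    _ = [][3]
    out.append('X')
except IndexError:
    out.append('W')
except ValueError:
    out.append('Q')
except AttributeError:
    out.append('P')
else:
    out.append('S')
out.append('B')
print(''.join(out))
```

Execution trace: 'W' (except IndexError) → 'B' (after the try/except). Output: WB

Answer: WB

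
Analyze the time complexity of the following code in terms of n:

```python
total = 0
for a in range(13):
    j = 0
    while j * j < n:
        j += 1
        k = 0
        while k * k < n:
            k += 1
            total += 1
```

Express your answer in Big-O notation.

Each loop level contributes: 1 × √n × √n. Multiplying the contributions gives O(n).

Answer: O(n)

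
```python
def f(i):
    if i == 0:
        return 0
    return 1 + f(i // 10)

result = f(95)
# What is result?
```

Count of digits of 95: 2

Answer: 2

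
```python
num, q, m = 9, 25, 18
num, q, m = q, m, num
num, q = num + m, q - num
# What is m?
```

Trace:
`num, q, m = 9, 25, 18` → num = 9; q = 25; m = 18
`num, q, m = q, m, num` → num = 25; q = 18; m = 9
`num, q = num + m, q - num` → num = 34; q = -7
So m = 9

Answer: 9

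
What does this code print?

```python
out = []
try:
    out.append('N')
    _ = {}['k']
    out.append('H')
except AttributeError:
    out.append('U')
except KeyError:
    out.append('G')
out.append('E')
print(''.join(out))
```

Execution trace: 'N' (try body) → 'G' (except KeyError) → 'E' (after the try/except). Output: NGE

Answer: NGE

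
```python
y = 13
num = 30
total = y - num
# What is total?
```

Trace:
`y = 13` → y = 13
`num = 30` → num = 30
`total = y - num` → total = -17
So total = -17

Answer: -17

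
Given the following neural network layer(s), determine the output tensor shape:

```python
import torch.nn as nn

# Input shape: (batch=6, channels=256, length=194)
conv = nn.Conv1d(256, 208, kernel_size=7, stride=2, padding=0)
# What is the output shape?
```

Input: (6, 256, 194) -> Output: (6, 208, 94)

Answer: (6, 208, 94)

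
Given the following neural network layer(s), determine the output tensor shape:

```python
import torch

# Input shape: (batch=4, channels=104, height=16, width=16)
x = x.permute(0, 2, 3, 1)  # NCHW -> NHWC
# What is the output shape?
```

Input: (4, 104, 16, 16) -> Output: (4, 16, 16, 104)

Answer: (4, 16, 16, 104)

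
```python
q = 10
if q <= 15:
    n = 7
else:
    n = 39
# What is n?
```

Trace:
`q = 10` → q = 10
`if q <= 15: ...` → q <= 15 is True → n = 7
So n = 7

Answer: 7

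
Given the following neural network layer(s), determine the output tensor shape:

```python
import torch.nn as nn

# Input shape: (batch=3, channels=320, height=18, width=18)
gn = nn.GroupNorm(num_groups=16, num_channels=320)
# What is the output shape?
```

Input: (3, 320, 18, 18) -> Output: (3, 320, 18, 18)

Answer: (3, 320, 18, 18)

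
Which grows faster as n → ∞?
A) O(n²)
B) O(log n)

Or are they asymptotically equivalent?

O(n²) vs O(log n): Higher order terms dominate.

Answer: A) O(n²) grows faster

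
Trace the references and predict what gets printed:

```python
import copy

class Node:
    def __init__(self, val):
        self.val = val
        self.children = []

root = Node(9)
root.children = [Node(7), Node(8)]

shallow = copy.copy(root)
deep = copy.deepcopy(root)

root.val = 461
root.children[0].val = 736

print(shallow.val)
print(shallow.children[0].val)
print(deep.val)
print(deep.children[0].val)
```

Key concept: deep copy with custom objects.
Step by step:
`root = Node(9)` → root = Node(val=9, children=[])
`root.children = [Node(7), Node(8)]` → root = Node(val=9, children=[Node(val=7, children=[]), Node(val=8, children=[])])
`shallow = copy.copy(root)` → shallow = Node(val=9, children=[Node(val=7, children=[]), Node(val=8, children=[])])
`deep = copy.deepcopy(root)` → deep = Node(val=9, children=[Node(val=7, children=[]), Node(val=8, children=[])])
`root.val = 461` → root = Node(val=461, children=[Node(val=7, children=[]), Node(val=8, children=[])])
`root.children[0].val = 736` → root = Node(val=461, children=[Node(val=736, children=[]), Node(val=8, children=[])]); shallow = Node(val=9, children=[Node(val=736, children=[]), Node(val=8, children=[])])
`print(shallow.val)` → prints 9
`print(shallow.children[0].val)` → prints 736
`print(deep.val)` → prints 9
`print(deep.children[0].val)` → prints 7

Answer:
9
736
9
7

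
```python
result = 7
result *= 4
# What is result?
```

Trace:
`result = 7` → result = 7
`result *= 4` → result = 28
So result = 28

Answer: 28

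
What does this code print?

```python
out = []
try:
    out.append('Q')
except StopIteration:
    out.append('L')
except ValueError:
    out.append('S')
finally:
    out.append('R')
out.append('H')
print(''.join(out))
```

Execution trace: 'Q' (try body, no exception) → 'R' (finally) → 'H' (after the try/except). Output: QRH

Answer: QRH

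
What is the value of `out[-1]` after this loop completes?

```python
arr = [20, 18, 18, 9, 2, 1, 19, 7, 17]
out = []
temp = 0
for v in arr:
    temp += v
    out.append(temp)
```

Cumulative sum ends at 111
`out` takes the values: [] → [20] → [20, 38] → [20, 38, 56] → [20, 38, 56, 65] → [20, 38, 56, 65, 67] → [20, 38, 56, 65, 67, 68] → [20, 38, 56, 65, 67, 68, 87] → [20, 38, 56, 65, 67, 68, 87, 94] → [20, 38, 56, 65, 67, 68, 87, 94, 111]
So `out[-1]` = 111

Answer: 111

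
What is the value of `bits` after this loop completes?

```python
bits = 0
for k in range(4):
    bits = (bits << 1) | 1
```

Build 4 consecutive 1-bits: 0b1111
`bits` takes the values: 0 → 1 → 3 → 7 → 15

Answer: 15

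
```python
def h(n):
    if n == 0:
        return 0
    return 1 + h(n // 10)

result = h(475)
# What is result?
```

Count of digits of 475: 3

Answer: 3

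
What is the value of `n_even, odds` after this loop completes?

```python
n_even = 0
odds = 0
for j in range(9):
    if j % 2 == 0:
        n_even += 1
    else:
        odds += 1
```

Count evens and odds in range(9)
`n_even, odds` takes the values: (0, 0) → (1, 0) → (1, 1) → (2, 1) → (2, 2) → (3, 2) → (3, 3) → (4, 3) → (4, 4) → (5, 4)

Answer: 5, 4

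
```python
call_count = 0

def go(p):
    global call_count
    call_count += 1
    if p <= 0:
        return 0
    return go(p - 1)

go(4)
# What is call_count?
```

Linear recursion stepping by 1: 5 calls from p=4 down to ≤0.

Answer: 5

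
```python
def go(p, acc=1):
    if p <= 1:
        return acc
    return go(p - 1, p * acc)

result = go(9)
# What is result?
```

Accumulator trace (n, acc): (9, 1) -> (8, 9) -> (7, 72) -> (6, 504) -> (5, 3024) -> (4, 15120) -> (3, 60480) -> (2, 181440) -> (1, 362880) -> return 362880

Answer: 362880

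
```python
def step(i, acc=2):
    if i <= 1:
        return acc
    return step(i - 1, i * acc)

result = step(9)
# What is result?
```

Accumulator trace (n, acc): (9, 2) -> (8, 18) -> (7, 144) -> (6, 1008) -> (5, 6048) -> (4, 30240) -> (3, 120960) -> (2, 362880) -> (1, 725760) -> return 725760

Answer: 725760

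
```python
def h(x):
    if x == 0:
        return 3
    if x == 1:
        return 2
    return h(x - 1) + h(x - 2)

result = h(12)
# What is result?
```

Build up from base cases: h(0)=3, h(1)=2, h(2)=5, h(3)=7, h(4)=12, h(5)=19, h(6)=31, ..., h(12)=555

Answer: 555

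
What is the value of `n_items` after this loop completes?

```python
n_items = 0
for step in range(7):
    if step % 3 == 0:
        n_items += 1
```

Count numbers divisible by 3 in range(7)
`n_items` takes the values: 0 → 1 → 2 → 3

Answer: 3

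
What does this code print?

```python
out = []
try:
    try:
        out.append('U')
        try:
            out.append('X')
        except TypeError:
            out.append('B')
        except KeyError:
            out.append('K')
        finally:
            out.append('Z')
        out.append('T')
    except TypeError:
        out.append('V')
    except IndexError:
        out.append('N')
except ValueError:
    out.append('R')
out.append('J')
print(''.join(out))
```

Execution trace: 'U' (try body) → 'X' (inner try body, no exception) → 'Z' (inner finally) → 'T' (try body, no exception) → 'J' (after the try/except). Output: UXZTJ

Answer: UXZTJ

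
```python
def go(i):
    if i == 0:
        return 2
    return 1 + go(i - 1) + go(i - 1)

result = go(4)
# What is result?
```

go(i) = 1 + 2·go(i-1), go(0)=2. Closed form: (2+1)·2^4 - 1 = 47.

Answer: 47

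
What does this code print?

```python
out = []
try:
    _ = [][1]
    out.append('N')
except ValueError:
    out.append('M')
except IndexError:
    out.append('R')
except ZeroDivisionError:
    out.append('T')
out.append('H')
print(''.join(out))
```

Execution trace: 'R' (except IndexError) → 'H' (after the try/except). Output: RH

Answer: RH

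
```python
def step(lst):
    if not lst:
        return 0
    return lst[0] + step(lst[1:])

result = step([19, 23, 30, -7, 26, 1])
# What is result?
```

19 + 23 + 30 + (-7) + 26 + 1 + 0 = 92

Answer: 92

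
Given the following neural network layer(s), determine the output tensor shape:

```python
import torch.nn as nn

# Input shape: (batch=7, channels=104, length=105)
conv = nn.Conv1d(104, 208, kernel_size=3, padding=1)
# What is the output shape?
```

Input: (7, 104, 105) -> Output: (7, 208, 105)

Answer: (7, 208, 105)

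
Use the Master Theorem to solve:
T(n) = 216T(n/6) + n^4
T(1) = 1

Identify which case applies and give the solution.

a=216, b=6, f(n)=n^4. log_6(216) = 3. Since c=4 > 3 and the regularity condition holds (216(n/6)^4 = (216/6^4)n^4 with 216/6^4 < 1), Case 3 applies: T(n) = Θ(f(n)) = O(n^4).

Answer: O(n^4) - Case 3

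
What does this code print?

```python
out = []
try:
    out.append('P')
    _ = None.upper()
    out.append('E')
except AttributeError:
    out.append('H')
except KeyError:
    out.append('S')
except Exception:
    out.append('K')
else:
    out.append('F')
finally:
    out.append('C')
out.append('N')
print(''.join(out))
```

Execution trace: 'P' (try body) → 'H' (except AttributeError) → 'C' (finally) → 'N' (after the try/except). Output: PHCN

Answer: PHCN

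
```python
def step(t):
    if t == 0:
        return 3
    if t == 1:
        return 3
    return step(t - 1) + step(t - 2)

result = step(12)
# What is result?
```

Build up from base cases: step(0)=3, step(1)=3, step(2)=6, step(3)=9, step(4)=15, step(5)=24, step(6)=39, ..., step(12)=699

Answer: 699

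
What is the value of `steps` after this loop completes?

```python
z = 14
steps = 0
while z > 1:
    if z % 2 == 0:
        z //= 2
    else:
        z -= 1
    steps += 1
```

Steps to reduce 14 to 1
`steps` takes the values: 0 → 1 → 2 → 3 → 4 → 5

Answer: 5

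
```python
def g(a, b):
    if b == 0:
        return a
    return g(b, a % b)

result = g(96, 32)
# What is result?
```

g(96, 32) -> g(32, 0) -> 32

Answer: 32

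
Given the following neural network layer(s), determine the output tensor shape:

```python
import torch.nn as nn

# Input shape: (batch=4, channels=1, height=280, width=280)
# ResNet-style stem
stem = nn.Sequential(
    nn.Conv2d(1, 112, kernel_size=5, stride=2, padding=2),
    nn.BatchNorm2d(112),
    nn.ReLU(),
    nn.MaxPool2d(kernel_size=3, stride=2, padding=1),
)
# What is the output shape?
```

Input: (4, 1, 280, 280) -> after Conv2d 5x5 stride=2: (4, 112, 140, 140) -> Output: (4, 112, 70, 70)

Answer: (4, 112, 70, 70)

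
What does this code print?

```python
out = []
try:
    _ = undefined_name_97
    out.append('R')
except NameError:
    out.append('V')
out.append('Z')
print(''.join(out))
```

Execution trace: 'V' (except NameError) → 'Z' (after the try/except). Output: VZ

Answer: VZ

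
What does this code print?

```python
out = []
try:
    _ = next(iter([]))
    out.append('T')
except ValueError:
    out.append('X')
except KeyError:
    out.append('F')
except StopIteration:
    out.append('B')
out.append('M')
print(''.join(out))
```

Execution trace: 'B' (except StopIteration) → 'M' (after the try/except). Output: BM

Answer: BM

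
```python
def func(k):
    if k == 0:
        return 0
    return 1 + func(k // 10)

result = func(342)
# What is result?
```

Count of digits of 342: 3

Answer: 3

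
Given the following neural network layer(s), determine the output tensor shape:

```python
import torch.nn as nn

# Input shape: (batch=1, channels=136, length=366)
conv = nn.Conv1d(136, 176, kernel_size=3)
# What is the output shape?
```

Input: (1, 136, 366) -> Output: (1, 176, 364)

Answer: (1, 176, 364)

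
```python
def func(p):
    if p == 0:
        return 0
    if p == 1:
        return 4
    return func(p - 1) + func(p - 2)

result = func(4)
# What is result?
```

Build up from base cases: func(0)=0, func(1)=4, func(2)=4, func(3)=8, func(4)=12

Answer: 12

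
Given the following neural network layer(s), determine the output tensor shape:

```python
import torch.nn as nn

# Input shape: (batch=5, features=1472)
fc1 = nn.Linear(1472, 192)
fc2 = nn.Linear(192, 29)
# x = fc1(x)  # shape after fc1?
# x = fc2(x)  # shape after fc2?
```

Input: (5, 1472) -> after fc1: (5, 192) -> Output: (5, 29)

Answer: (5, 29)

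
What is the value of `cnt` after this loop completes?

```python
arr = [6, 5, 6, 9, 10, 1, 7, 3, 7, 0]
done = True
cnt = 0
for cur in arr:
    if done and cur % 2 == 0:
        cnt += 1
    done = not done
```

Count even values at even positions
`cnt` takes the values: 0 → 1 → 2 → 3

Answer: 3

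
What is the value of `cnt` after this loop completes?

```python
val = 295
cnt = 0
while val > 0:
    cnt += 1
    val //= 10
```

Count digits by repeated division by 10
`cnt` takes the values: 0 → 1 → 2 → 3

Answer: 3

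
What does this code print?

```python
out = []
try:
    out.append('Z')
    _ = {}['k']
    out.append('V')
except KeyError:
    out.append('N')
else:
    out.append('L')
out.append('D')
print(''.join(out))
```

Execution trace: 'Z' (try body) → 'N' (except KeyError) → 'D' (after the try/except). Output: ZND

Answer: ZND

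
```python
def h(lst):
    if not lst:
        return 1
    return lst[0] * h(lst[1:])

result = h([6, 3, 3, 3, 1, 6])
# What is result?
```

Product over [6, 3, 3, 3, 1, 6] = 6 * 3 * 3 * 3 * 1 * 6 = 972

Answer: 972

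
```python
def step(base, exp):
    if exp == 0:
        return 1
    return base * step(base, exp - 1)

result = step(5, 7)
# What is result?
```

step(5, 7) = 5 * 5 * 5 * 5 * 5 * 5 * 5 = 78125

Answer: 78125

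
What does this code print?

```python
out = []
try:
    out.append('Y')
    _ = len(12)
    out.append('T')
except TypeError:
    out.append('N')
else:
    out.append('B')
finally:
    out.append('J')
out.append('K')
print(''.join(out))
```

Execution trace: 'Y' (try body) → 'N' (except TypeError) → 'J' (finally) → 'K' (after the try/except). Output: YNJK

Answer: YNJK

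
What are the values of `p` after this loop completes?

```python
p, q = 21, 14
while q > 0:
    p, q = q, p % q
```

GCD of 21 and 14
`p` takes the values: 21 → 14 → 7

Answer: 7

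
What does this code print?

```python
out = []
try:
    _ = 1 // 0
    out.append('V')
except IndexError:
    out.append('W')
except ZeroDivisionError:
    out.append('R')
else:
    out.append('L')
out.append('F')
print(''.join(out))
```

Execution trace: 'R' (except ZeroDivisionError) → 'F' (after the try/except). Output: RF

Answer: RF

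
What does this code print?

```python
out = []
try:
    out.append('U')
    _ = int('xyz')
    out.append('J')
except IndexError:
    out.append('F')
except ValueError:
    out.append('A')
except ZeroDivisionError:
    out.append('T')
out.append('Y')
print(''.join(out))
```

Execution trace: 'U' (try body) → 'A' (except ValueError) → 'Y' (after the try/except). Output: UAY

Answer: UAY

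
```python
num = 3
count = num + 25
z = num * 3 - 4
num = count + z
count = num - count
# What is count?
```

Trace:
`num = 3` → num = 3
`count = num + 25` → count = 28
`z = num * 3 - 4` → z = 5
`num = count + z` → num = 33
`count = num - count` → count = 5
So count = 5

Answer: 5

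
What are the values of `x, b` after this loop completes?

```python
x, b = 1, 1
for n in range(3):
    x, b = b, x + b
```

Fibonacci: after 3 iterations
`x, b` takes the values: (1, 1) → (1, 2) → (2, 3) → (3, 5)

Answer: 3, 5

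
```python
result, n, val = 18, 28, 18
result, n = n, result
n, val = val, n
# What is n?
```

Trace:
`result, n, val = 18, 28, 18` → result = 18; n = 28; val = 18
`result, n = n, result` → result = 28; n = 18
`n, val = val, n` → n = 18; val = 18
So n = 18

Answer: 18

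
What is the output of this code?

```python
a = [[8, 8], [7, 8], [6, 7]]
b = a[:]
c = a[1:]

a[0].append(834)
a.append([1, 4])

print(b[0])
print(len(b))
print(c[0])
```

Key concept: slice with nested mutation.
Step by step:
`a = [[8, 8], [7, 8], [6, 7]]` → a = [[8, 8], [7, 8], [6, 7]]
`b = a[:]` → b = [[8, 8], [7, 8], [6, 7]]
`c = a[1:]` → c = [[7, 8], [6, 7]]
`a[0].append(834)` → a = [[8, 8, 834], [7, 8], [6, 7]]; b = [[8, 8, 834], [7, 8], [6, 7]]
`a.append([1, 4])` → a = [[8, 8, 834], [7, 8], [6, 7], [1, 4]]
`print(b[0])` → prints [8, 8, 834]
`print(len(b))` → prints 3
`print(c[0])` → prints [7, 8]

Answer:
[8, 8, 834]
3
[7, 8]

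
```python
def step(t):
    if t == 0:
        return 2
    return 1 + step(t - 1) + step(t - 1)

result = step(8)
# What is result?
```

step(t) = 1 + 2·step(t-1), step(0)=2. Closed form: (2+1)·2^8 - 1 = 767.

Answer: 767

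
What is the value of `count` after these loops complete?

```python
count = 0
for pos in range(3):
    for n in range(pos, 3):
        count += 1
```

Upper triangle: 3 + 2 + ... + 1
`count` takes the values: 0 → 1 → 2 → 3 → 4 → 5 → 6

Answer: 6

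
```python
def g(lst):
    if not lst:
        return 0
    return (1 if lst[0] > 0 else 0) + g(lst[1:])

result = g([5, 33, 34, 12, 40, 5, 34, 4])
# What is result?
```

Count of positive elements in [5, 33, 34, 12, 40, 5, 34, 4] = 8

Answer: 8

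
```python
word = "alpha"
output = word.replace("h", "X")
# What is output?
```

Trace:
`word = "alpha"` → word = 'alpha'
`output = word.replace("h", "X")` → output = 'alpXa'
So output = 'alpXa'

Answer: 'alpXa'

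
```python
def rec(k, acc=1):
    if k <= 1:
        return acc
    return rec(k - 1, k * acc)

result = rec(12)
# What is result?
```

Accumulator trace (n, acc): (12, 1) -> (11, 12) -> (10, 132) -> (9, 1320) -> (8, 11880) -> (7, 95040) -> (6, 665280) -> (5, 3991680) -> (4, 19958400) -> (3, 79833600) -> (2, 239500800) -> (1, 479001600) -> return 479001600

Answer: 479001600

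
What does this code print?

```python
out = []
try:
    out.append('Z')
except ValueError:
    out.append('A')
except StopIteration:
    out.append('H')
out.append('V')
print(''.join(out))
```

Execution trace: 'Z' (try body, no exception) → 'V' (after the try/except). Output: ZV

Answer: ZV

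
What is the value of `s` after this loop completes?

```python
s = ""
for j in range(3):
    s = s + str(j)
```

Concatenate digits 0 to 2
`s` takes the values: "" → "0" → "01" → "012"

Answer: "012"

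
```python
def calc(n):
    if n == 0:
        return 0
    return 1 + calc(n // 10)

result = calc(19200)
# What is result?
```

Count of digits of 19200: 5

Answer: 5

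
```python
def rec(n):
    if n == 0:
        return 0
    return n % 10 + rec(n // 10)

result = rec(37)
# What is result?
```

Sum of digits of 37: 7 + 3 = 10

Answer: 10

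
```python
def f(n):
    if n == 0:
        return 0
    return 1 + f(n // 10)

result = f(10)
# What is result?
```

Count of digits of 10: 2

Answer: 2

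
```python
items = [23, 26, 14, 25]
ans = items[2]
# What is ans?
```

Trace:
`items = [23, 26, 14, 25]` → items = [23, 26, 14, 25]
`ans = items[2]` → ans = 14
So ans = 14

Answer: 14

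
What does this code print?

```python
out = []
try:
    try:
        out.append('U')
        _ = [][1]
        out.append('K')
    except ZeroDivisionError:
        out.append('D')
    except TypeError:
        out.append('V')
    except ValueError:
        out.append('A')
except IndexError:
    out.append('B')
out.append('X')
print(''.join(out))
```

Execution trace: 'U' (try body) → 'B' (outer except IndexError) → 'X' (after the try/except). Output: UBX

Answer: UBX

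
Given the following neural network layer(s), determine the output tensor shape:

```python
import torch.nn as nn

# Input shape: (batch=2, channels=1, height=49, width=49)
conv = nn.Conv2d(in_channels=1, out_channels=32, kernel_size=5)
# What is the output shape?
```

Input: (2, 1, 49, 49) -> Output: (2, 32, 45, 45)

Answer: (2, 32, 45, 45)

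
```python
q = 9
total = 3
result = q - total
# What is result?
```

Trace:
`q = 9` → q = 9
`total = 3` → total = 3
`result = q - total` → result = 6
So result = 6

Answer: 6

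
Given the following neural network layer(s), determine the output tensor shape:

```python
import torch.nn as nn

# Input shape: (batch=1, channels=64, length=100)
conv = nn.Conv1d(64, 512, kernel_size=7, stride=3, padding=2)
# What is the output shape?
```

Input: (1, 64, 100) -> Output: (1, 512, 33)

Answer: (1, 512, 33)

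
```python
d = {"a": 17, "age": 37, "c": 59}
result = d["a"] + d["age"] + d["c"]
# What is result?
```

Trace:
`d = {"a": 17, "age": 37, "c": 59}` → d = {'a': 17, 'age': 37, 'c': 59}
`result = d["a"] + d["age"] + d["c"]` → result = 113
So result = 113

Answer: 113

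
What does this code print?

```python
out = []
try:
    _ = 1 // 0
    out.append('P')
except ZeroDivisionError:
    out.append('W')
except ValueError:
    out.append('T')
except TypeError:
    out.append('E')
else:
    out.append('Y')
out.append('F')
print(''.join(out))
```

Execution trace: 'W' (except ZeroDivisionError) → 'F' (after the try/except). Output: WF

Answer: WF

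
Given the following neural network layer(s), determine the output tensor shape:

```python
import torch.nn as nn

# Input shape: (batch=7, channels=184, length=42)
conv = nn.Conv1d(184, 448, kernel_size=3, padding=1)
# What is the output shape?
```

Input: (7, 184, 42) -> Output: (7, 448, 42)

Answer: (7, 448, 42)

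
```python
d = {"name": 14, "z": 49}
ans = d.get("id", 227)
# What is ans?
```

Trace:
`d = {"name": 14, "z": 49}` → d = {'name': 14, 'z': 49}
`ans = d.get("id", 227)` → ans = 227
So ans = 227

Answer: 227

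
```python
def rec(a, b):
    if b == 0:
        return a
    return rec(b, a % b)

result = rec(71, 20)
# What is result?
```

rec(71, 20) -> rec(20, 11) -> rec(11, 9) -> rec(9, 2) -> rec(2, 1) -> rec(1, 0) -> 1

Answer: 1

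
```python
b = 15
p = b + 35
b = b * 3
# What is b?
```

Trace:
`b = 15` → b = 15
`p = b + 35` → p = 50
`b = b * 3` → b = 45
So b = 45

Answer: 45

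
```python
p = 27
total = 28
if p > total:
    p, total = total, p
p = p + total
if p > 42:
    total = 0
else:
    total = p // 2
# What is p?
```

Trace:
`p = 27` → p = 27
`total = 28` → total = 28
`if p > total: ...` → p > total is False → no variable changes
`p = p + total` → p = 55
`if p > 42: ...` → p > 42 is True → total = 0
So p = 55

Answer: 55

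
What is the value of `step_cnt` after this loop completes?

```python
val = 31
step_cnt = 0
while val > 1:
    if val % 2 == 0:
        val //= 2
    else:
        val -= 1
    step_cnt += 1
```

Steps to reduce 31 to 1
`step_cnt` takes the values: 0 → 1 → 2 → 3 → 4 → 5 → 6 → 7 → 8

Answer: 8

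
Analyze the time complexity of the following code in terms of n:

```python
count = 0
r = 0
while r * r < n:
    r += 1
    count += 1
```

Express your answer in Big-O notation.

Each loop level contributes: √n. Multiplying the contributions gives O(√n).

Answer: O(√n)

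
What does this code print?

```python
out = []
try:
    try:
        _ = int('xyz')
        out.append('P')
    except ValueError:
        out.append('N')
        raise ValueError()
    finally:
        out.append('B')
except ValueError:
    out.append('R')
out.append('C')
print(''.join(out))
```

Execution trace: 'N' (inner except ValueError) → 'B' (inner finally) → 'R' (outer except ValueError) → 'C' (after the try/except). Output: NBRC

Answer: NBRC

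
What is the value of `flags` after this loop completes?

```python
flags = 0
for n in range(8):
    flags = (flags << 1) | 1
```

Build 8 consecutive 1-bits: 0b11111111
`flags` takes the values: 0 → 1 → 3 → 7 → 15 → 31 → 63 → 127 → 255

Answer: 255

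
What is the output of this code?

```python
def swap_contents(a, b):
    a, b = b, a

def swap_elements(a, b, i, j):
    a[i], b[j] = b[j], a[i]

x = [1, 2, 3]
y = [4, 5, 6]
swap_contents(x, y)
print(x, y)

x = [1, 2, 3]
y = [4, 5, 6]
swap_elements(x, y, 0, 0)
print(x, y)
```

Key concept: parameter rebinding vs mutation.
Step by step:
`x = [1, 2, 3]` → x = [1, 2, 3]
`y = [4, 5, 6]` → y = [4, 5, 6]
`swap_contents(x, y)` → no visible change to tracked variables
`print(x, y)` → prints [1, 2, 3] [4, 5, 6]
`x = [1, 2, 3]` → x = [1, 2, 3]
`y = [4, 5, 6]` → y = [4, 5, 6]
`swap_elements(x, y, 0, 0)` → x = [4, 2, 3]; y = [1, 5, 6]
`print(x, y)` → prints [4, 2, 3] [1, 5, 6]

Answer:
[1, 2, 3] [4, 5, 6]
[4, 2, 3] [1, 5, 6]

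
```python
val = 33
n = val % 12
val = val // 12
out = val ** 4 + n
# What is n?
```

Trace:
`val = 33` → val = 33
`n = val % 12` → n = 9
`val = val // 12` → val = 2
`out = val ** 4 + n` → out = 25
So n = 9

Answer: 9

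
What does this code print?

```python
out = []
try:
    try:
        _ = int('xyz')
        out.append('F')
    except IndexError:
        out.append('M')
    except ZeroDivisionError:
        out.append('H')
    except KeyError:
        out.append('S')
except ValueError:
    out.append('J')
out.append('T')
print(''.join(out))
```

Execution trace: 'J' (outer except ValueError) → 'T' (after the try/except). Output: JT

Answer: JT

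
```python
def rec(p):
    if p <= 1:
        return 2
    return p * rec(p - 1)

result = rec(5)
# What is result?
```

rec(5) = 5 * 4 * 3 * 2 * 2 = 240

Answer: 240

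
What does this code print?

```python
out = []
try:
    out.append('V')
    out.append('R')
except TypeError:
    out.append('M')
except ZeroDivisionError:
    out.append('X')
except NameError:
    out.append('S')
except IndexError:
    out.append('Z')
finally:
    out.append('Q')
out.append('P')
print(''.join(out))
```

Execution trace: 'V' (try body) → 'R' (try body, no exception) → 'Q' (finally) → 'P' (after the try/except). Output: VRQP

Answer: VRQP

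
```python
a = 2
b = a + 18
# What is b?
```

Trace:
`a = 2` → a = 2
`b = a + 18` → b = 20
So b = 20

Answer: 20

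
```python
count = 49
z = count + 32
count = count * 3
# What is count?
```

Trace:
`count = 49` → count = 49
`z = count + 32` → z = 81
`count = count * 3` → count = 147
So count = 147

Answer: 147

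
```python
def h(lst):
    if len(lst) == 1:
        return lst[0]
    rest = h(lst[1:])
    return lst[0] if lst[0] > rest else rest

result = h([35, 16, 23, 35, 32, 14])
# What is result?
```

Recursive max over [35, 16, 23, 35, 32, 14] = 35

Answer: 35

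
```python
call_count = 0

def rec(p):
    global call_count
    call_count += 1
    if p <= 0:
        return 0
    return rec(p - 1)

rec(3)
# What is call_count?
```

Linear recursion stepping by 1: 4 calls from p=3 down to ≤0.

Answer: 4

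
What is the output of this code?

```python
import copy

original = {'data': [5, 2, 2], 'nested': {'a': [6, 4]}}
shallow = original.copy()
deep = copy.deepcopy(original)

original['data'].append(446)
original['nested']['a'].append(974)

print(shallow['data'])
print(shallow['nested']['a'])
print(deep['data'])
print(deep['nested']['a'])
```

Key concept: comparing shallow vs deep copy.
Step by step:
`original = {'data': [5, 2, 2], 'nested': {'a': [6, 4]}}` → original = {'data': [5, 2, 2], 'nested': {'a': [6, 4]}}
`shallow = original.copy()` → shallow = {'data': [5, 2, 2], 'nested': {'a': [6, 4]}}
`deep = copy.deepcopy(original)` → deep = {'data': [5, 2, 2], 'nested': {'a': [6, 4]}}
`original['data'].append(446)` → original = {'data': [5, 2, 2, 446], 'nested': {'a': [6, 4]}}; shallow = {'data': [5, 2, 2, 446], 'nested': {'a': [6, 4]}}
`original['nested']['a'].append(974)` → original = {'data': [5, 2, 2, 446], 'nested': {'a': [6, 4, 974]}}; shallow = {'data': [5, 2, 2, 446], 'nested': {'a': [6, 4, 974]}}
`print(shallow['data'])` → prints [5, 2, 2, 446]
`print(shallow['nested']['a'])` → prints [6, 4, 974]
`print(deep['data'])` → prints [5, 2, 2]
`print(deep['nested']['a'])` → prints [6, 4]

Answer:
[5, 2, 2, 446]
[6, 4, 974]
[5, 2, 2]
[6, 4]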